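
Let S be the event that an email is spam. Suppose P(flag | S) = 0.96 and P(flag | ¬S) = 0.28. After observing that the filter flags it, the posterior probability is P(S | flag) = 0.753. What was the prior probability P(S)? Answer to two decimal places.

P(S) = 0.47

In odds form, posterior odds = prior odds × likelihood ratio, so prior odds = posterior odds ÷ LR.
Posterior odds = 0.753/(1−0.753) = 3.0486. LR = 0.96/0.28 = 3.4286.
Prior odds = 3.0486/3.4286 = 0.8892, so P(S) = 0.8892/(1+0.8892) ≈ 0.47.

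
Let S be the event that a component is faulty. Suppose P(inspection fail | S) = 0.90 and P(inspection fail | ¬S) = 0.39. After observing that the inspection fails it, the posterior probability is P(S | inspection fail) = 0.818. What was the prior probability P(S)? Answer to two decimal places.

Bayes' rule in odds form gives O(S|E) = O(S)·[P(E|S)/P(E|¬S)], hence O(S) = O(S|E)/LR.
Posterior odds = 0.818/(1−0.818) = 4.4945. LR = 0.90/0.39 = 2.3077.
Prior odds = 4.4945/2.3077 = 1.9476, so P(S) = 1.9476/(1+1.9476) ≈ 0.66.

P(S) = 0.66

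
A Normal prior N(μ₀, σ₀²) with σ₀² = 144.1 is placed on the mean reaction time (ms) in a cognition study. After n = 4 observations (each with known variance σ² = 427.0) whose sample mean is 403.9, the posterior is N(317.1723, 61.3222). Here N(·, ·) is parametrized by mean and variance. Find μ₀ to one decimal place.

The posterior mean is a precision-weighted average: μ_n = (τ₀μ₀ + τ_data·x̄)/(τ₀+τ_data), with τ₀=1/σ₀² and τ_data=n/σ².
Here τ₀ = 1/144.1 = 0.006940 and τ_data = 4/427.0 = 0.009368, so τ_n = 0.016308.
Rearranging for μ₀: μ₀ = (μ_n·τ_n − τ_data·x̄)/τ₀ = (317.1723·0.016308 − 0.009368·403.9) / 0.006940 = 1.388711/0.006940 ≈ 200.1.

μ₀ = 200.1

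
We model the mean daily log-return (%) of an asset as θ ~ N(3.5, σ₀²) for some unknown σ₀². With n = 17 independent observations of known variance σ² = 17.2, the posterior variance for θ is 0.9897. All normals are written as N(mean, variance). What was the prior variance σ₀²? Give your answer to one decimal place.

σ₀² = 45.4

For the Normal–Normal model with known σ², precisions add: τ_n = τ₀ + n/σ².
So 1/σ₀² = 1/0.9897 − 17/17.2 = 1.010407 − 0.988372 = 0.022035.
Hence σ₀² = 1/0.022035 ≈ 45.4.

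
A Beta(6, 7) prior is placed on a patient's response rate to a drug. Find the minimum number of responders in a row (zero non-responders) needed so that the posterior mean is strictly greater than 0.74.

k = 14

After k responders and 0 non-responders the posterior is Beta(6+k, 7), with mean (6+k)/(6+7+k).
Set (6+k)/(13+k) > 0.74 and solve: k > (0.74·13 − 6)/(1 − 0.74) = 13.923.
The smallest integer exceeding 13.923 is 14, and checking k=14: (20)/(27) = 0.7407 > 0.74.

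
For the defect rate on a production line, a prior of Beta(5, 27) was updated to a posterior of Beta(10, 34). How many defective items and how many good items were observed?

A Beta(α, β) prior with s successes and f failures in binomial data gives a Beta(α+s, β+f) posterior.
So s = 10 − 5 = 5 and f = 34 − 27 = 7.

5 defective items and 7 good items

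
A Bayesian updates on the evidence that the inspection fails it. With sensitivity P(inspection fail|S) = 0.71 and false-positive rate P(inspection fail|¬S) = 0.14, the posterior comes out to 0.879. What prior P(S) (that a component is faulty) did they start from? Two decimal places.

Bayes' rule in odds form gives O(S|E) = O(S)·[P(E|S)/P(E|¬S)], hence O(S) = O(S|E)/LR.
Posterior odds = 0.879/(1−0.879) = 7.2645. LR = 0.71/0.14 = 5.0714.
Prior odds = 7.2645/5.0714 = 1.4324, so P(S) = 1.4324/(1+1.4324) ≈ 0.59.

P(S) = 0.59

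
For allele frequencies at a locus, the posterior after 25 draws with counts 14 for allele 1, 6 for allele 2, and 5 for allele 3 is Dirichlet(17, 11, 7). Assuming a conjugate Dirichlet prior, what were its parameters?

Dirichlet(3, 5, 2)

For a Dirichlet(α) prior with multinomial counts c, the posterior is Dirichlet(α + c) componentwise.
Subtract each count from the matching posterior parameter: 17−14=3, 11−6=5, 7−5=2.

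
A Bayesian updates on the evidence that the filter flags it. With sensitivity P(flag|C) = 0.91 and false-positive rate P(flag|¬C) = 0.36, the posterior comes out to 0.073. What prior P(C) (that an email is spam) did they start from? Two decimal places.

P(C) = 0.03

In odds form, posterior odds = prior odds × likelihood ratio, so prior odds = posterior odds ÷ LR.
Posterior odds = 0.073/(1−0.073) = 0.0787. LR = 0.91/0.36 = 2.5278.
Prior odds = 0.0787/2.5278 = 0.0311, so P(C) = 0.0311/(1+0.0311) ≈ 0.03.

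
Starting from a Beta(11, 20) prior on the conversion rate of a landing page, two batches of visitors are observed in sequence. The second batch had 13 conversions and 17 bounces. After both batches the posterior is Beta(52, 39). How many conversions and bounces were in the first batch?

Because Beta–binomial updating is additive in the counts, the combined data contributed (α_post−α_prior, β_post−β_prior) successes and failures.
Total across both batches: 52−11=41 conversions, 39−20=19 bounces.
Subtract the second batch: 41−13=28 conversions and 19−17=2 bounces.

28 conversions and 2 bounces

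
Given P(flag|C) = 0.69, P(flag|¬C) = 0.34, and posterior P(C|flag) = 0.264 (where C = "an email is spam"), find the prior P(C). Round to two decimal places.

Bayes' rule in odds form gives O(C|E) = O(C)·[P(E|C)/P(E|¬C)], hence O(C) = O(C|E)/LR.
Posterior odds = 0.264/(1−0.264) = 0.3587. LR = 0.69/0.34 = 2.0294.
Prior odds = 0.3587/2.0294 = 0.1768, so P(C) = 0.1768/(1+0.1768) ≈ 0.15.

P(C) = 0.15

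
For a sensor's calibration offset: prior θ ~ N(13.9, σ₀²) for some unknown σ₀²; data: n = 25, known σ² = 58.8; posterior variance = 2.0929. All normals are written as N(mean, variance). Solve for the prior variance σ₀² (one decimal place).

σ₀² = 19.0

Posterior precision equals prior precision plus data precision: 1/σ_n² = 1/σ₀² + n/σ².
So 1/σ₀² = 1/2.0929 − 25/58.8 = 0.477806 − 0.425170 = 0.052636.
Hence σ₀² = 1/0.052636 ≈ 19.0.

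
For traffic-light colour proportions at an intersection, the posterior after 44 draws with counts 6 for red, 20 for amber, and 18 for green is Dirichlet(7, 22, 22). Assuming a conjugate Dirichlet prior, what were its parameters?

Dirichlet(1, 2, 4)

For a Dirichlet(α) prior with multinomial counts c, the posterior is Dirichlet(α + c) componentwise.
Subtract each count from the matching posterior parameter: 7−6=1, 22−20=2, 22−18=4.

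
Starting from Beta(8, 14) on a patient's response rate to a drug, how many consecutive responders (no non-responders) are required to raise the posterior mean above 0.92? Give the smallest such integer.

After k responders and 0 non-responders the posterior is Beta(8+k, 14), with mean (8+k)/(8+14+k).
Set (8+k)/(22+k) > 0.92 and solve: k > (0.92·22 − 8)/(1 − 0.92) = 153.000.
The smallest integer exceeding 153.000 is 154, and checking k=154: (162)/(176) = 0.9205 > 0.92.

k = 154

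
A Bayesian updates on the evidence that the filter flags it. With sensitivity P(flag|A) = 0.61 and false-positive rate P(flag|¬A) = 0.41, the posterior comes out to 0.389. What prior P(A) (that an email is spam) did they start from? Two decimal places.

Bayes' rule in odds form gives O(A|E) = O(A)·[P(E|A)/P(E|¬A)], hence O(A) = O(A|E)/LR.
Posterior odds = 0.389/(1−0.389) = 0.6367. LR = 0.61/0.41 = 1.4878.
Prior odds = 0.6367/1.4878 = 0.4279, so P(A) = 0.4279/(1+0.4279) ≈ 0.30.

P(A) = 0.30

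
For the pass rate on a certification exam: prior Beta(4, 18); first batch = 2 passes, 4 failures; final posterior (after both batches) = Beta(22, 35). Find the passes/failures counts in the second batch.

Because Beta–binomial updating is additive in the counts, the combined data contributed (α_post−α_prior, β_post−β_prior) successes and failures.
Total across both batches: 22−4=18 passes, 35−18=17 failures.
Subtract the first batch: 18−2=16 passes and 17−4=13 failures.

16 passes and 13 failures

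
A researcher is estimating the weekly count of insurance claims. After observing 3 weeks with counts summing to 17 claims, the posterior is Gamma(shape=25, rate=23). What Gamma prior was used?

Gamma(shape=8, rate=20)

Gamma–Poisson conjugacy: posterior shape = α + Σxᵢ, posterior rate = β + n.
So α = 25 − 17 = 8 and β = 23 − 3 = 20.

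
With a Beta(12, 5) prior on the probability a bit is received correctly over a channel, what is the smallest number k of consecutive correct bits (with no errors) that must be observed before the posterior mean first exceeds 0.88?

k = 25

After k correct bits and 0 errors the posterior is Beta(12+k, 5), with mean (12+k)/(12+5+k).
Set (12+k)/(17+k) > 0.88 and solve: k > (0.88·17 − 12)/(1 − 0.88) = 24.667.
The smallest integer exceeding 24.667 is 25.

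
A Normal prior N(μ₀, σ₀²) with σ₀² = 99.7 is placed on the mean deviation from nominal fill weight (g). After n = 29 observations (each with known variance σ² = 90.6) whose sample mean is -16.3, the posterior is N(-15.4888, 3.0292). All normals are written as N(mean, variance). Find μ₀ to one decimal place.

The posterior mean is a precision-weighted average: μ_n = (τ₀μ₀ + τ_data·x̄)/(τ₀+τ_data), with τ₀=1/σ₀² and τ_data=n/σ².
Here τ₀ = 1/99.7 = 0.010030 and τ_data = 29/90.6 = 0.320088, so τ_n = 0.330118.
Rearranging for μ₀: μ₀ = (μ_n·τ_n − τ_data·x̄)/τ₀ = (-15.4888·0.330118 − 0.320088·-16.3) / 0.010030 = 0.104303/0.010030 ≈ 10.4.

μ₀ = 10.4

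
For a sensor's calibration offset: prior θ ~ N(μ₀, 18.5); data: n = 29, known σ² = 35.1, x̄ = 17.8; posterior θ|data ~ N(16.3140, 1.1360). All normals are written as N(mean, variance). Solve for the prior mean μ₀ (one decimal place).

μ₀ = -6.4

The posterior mean is a precision-weighted average: μ_n = (τ₀μ₀ + τ_data·x̄)/(τ₀+τ_data), with τ₀=1/σ₀² and τ_data=n/σ².
Here τ₀ = 1/18.5 = 0.054054 and τ_data = 29/35.1 = 0.826211, so τ_n = 0.880265.
Rearranging for μ₀: μ₀ = (μ_n·τ_n − τ_data·x̄)/τ₀ = (16.3140·0.880265 − 0.826211·17.8) / 0.054054 = -0.345913/0.054054 ≈ -6.4.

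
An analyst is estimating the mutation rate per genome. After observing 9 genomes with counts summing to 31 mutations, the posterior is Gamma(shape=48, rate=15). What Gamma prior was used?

A Gamma(α, β) prior (rate parametrization) on a Poisson rate with n observations summing to S gives posterior Gamma(α+S, β+n).
So α = 48 − 31 = 17 and β = 15 − 9 = 6.

Gamma(shape=17, rate=6)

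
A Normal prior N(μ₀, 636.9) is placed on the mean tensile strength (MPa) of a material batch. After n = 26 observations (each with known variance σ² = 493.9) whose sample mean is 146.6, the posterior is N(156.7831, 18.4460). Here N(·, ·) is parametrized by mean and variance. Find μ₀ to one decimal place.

With known observation variance, the Normal–Normal posterior has precision τ_n = τ₀ + n/σ² and mean μ_n = (τ₀μ₀ + (n/σ²)x̄)/τ_n.
Here τ₀ = 1/636.9 = 0.001570 and τ_data = 26/493.9 = 0.052642, so τ_n = 0.054212.
Rearranging for μ₀: μ₀ = (μ_n·τ_n − τ_data·x̄)/τ₀ = (156.7831·0.054212 − 0.052642·146.6) / 0.001570 = 0.782208/0.001570 ≈ 498.2.

μ₀ = 498.2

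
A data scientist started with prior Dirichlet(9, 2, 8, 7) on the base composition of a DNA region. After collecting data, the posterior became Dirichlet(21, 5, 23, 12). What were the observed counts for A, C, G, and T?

For a Dirichlet(α) prior with multinomial counts c, the posterior is Dirichlet(α + c) componentwise.
Counts are posterior − prior componentwise: 21−9=12, 5−2=3, 23−8=15, 12−7=5.

counts (12, 3, 15, 5)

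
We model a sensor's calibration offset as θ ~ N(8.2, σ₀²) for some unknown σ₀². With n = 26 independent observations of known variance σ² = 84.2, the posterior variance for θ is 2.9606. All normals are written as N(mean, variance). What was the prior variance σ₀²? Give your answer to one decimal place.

For the Normal–Normal model with known σ², precisions add: τ_n = τ₀ + n/σ².
So 1/σ₀² = 1/2.9606 − 26/84.2 = 0.337769 − 0.308789 = 0.028980.
Hence σ₀² = 1/0.028980 ≈ 34.5.

σ₀² = 34.5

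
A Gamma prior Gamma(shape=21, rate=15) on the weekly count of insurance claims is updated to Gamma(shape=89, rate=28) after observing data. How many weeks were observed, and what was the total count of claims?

Gamma–Poisson conjugacy: posterior shape = α + Σxᵢ, posterior rate = β + n.
Matching: Σxᵢ = 89 − 21 = 68 and n = 28 − 15 = 13.

n = 13 weeks with total 68 claims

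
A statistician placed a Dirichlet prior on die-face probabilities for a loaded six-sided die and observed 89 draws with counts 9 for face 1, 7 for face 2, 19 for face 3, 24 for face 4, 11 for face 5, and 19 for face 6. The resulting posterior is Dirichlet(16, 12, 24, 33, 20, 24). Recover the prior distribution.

Dirichlet(7, 5, 5, 9, 9, 5)

For a Dirichlet(α) prior with multinomial counts c, the posterior is Dirichlet(α + c) componentwise.
Subtract each count from the matching posterior parameter: 16−9=7, 12−7=5, 24−19=5, 33−24=9, 20−11=9, 24−19=5.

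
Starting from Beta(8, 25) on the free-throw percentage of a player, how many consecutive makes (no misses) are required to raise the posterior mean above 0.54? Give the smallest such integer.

After k makes and 0 misses the posterior is Beta(8+k, 25), with mean (8+k)/(8+25+k).
Set (8+k)/(33+k) > 0.54 and solve: k > (0.54·33 − 8)/(1 − 0.54) = 21.348.
The smallest integer exceeding 21.348 is 22.

k = 22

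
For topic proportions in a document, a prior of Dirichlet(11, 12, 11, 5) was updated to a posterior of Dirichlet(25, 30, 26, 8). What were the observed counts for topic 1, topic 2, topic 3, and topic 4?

For a Dirichlet(α) prior with multinomial counts c, the posterior is Dirichlet(α + c) componentwise.
Counts are posterior − prior componentwise: 25−11=14, 30−12=18, 26−11=15, 8−5=3.

counts (14, 18, 15, 3)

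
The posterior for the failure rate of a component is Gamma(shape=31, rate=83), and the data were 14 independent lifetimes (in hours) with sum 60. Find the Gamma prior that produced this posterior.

Gamma(shape=17, rate=23)

For an exponential likelihood with a Gamma(α, β) prior on the rate, n observations with total T give posterior Gamma(α+n, β+T).
So α = 31 − 14 = 17 and β = 83 − 60 = 23.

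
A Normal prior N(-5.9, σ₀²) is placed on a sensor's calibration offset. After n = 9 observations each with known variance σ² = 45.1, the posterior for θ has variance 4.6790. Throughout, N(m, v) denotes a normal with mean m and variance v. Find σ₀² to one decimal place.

Posterior precision equals prior precision plus data precision: 1/σ_n² = 1/σ₀² + n/σ².
So 1/σ₀² = 1/4.6790 − 9/45.1 = 0.213721 − 0.199557 = 0.014164.
Hence σ₀² = 1/0.014164 ≈ 70.6.

σ₀² = 70.6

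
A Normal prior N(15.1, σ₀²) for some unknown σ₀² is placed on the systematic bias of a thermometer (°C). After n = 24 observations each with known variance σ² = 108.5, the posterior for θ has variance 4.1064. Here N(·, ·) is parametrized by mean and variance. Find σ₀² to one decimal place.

σ₀² = 44.8

Posterior precision equals prior precision plus data precision: 1/σ_n² = 1/σ₀² + n/σ².
So 1/σ₀² = 1/4.1064 − 24/108.5 = 0.243522 − 0.221198 = 0.022324.
Hence σ₀² = 1/0.022324 ≈ 44.8.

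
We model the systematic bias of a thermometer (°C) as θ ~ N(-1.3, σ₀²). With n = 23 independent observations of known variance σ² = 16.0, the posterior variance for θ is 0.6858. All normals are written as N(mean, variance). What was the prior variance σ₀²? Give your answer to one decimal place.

Posterior precision equals prior precision plus data precision: 1/σ_n² = 1/σ₀² + n/σ².
So 1/σ₀² = 1/0.6858 − 23/16.0 = 1.458151 − 1.437500 = 0.020651.
Hence σ₀² = 1/0.020651 ≈ 48.4.

σ₀² = 48.4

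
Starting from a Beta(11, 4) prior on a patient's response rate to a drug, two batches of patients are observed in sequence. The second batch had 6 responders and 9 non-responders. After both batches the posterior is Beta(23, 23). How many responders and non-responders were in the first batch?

6 responders and 10 non-responders

Because Beta–binomial updating is additive in the counts, the combined data contributed (α_post−α_prior, β_post−β_prior) successes and failures.
Total across both batches: 23−11=12 responders, 23−4=19 non-responders.
Subtract the second batch: 12−6=6 responders and 19−9=10 non-responders.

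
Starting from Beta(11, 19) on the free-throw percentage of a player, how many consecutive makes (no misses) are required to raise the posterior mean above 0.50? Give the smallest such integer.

After k makes and 0 misses the posterior is Beta(11+k, 19), with mean (11+k)/(11+19+k).
Set (11+k)/(30+k) > 0.50 and solve: k > (0.50·30 − 11)/(1 − 0.50) = 8.000.
The smallest integer exceeding 8.000 is 9, and checking k=9: (20)/(39) = 0.5128 > 0.50.

k = 9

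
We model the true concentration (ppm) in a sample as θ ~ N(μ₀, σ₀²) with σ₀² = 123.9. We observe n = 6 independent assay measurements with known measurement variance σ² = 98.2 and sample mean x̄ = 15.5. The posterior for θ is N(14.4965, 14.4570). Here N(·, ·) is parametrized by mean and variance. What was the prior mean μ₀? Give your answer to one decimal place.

The posterior mean is a precision-weighted average: μ_n = (τ₀μ₀ + τ_data·x̄)/(τ₀+τ_data), with τ₀=1/σ₀² and τ_data=n/σ².
Here τ₀ = 1/123.9 = 0.008071 and τ_data = 6/98.2 = 0.061100, so τ_n = 0.069171.
Rearranging for μ₀: μ₀ = (μ_n·τ_n − τ_data·x̄)/τ₀ = (14.4965·0.069171 − 0.061100·15.5) / 0.008071 = 0.055687/0.008071 ≈ 6.9.

μ₀ = 6.9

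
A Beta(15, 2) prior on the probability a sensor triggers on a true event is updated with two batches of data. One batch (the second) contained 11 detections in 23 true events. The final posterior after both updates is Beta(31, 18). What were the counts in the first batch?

Because Beta–binomial updating is additive in the counts, the combined data contributed (α_post−α_prior, β_post−β_prior) successes and failures.
Total across both batches: 31−15=16 detections, 18−2=16 misses.
Subtract the second batch: 16−11=5 detections and 16−12=4 misses.

5 detections and 4 misses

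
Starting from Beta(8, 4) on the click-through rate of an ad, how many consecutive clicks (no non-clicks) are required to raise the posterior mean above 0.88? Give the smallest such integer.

After k clicks and 0 non-clicks the posterior is Beta(8+k, 4), with mean (8+k)/(8+4+k).
Set (8+k)/(12+k) > 0.88 and solve: k > (0.88·12 − 8)/(1 − 0.88) = 21.333.
The smallest integer exceeding 21.333 is 22, and checking k=22: (30)/(34) = 0.8824 > 0.88.

k = 22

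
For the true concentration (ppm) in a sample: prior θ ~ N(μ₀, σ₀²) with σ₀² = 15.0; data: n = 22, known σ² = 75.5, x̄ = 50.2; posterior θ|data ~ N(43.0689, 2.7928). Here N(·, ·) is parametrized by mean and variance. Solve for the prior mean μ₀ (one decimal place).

μ₀ = 11.9

With known observation variance, the Normal–Normal posterior has precision τ_n = τ₀ + n/σ² and mean μ_n = (τ₀μ₀ + (n/σ²)x̄)/τ_n.
Here τ₀ = 1/15.0 = 0.066667 and τ_data = 22/75.5 = 0.291391, so τ_n = 0.358058.
Rearranging for μ₀: μ₀ = (μ_n·τ_n − τ_data·x̄)/τ₀ = (43.0689·0.358058 − 0.291391·50.2) / 0.066667 = 0.793336/0.066667 ≈ 11.9.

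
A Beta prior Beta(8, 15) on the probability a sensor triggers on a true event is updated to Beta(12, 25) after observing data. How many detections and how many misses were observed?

4 detections and 10 misses

Under Beta–binomial conjugacy the posterior parameters are (α+s, β+f).
Match parameters: s=12−8=4, f=25−15=10.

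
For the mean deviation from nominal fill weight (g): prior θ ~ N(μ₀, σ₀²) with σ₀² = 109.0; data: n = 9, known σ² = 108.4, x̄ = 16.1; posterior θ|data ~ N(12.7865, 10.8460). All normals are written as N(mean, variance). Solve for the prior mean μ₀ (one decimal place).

The posterior mean is a precision-weighted average: μ_n = (τ₀μ₀ + τ_data·x̄)/(τ₀+τ_data), with τ₀=1/σ₀² and τ_data=n/σ².
Here τ₀ = 1/109.0 = 0.009174 and τ_data = 9/108.4 = 0.083026, so τ_n = 0.092200.
Rearranging for μ₀: μ₀ = (μ_n·τ_n − τ_data·x̄)/τ₀ = (12.7865·0.092200 − 0.083026·16.1) / 0.009174 = -0.157803/0.009174 ≈ -17.2.

μ₀ = -17.2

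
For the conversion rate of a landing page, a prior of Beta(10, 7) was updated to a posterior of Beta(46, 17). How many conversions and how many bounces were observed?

36 conversions and 10 bounces

A Beta(α, β) prior with s successes and f failures in binomial data gives a Beta(α+s, β+f) posterior.
So s = 46 − 10 = 36 and f = 17 − 7 = 10.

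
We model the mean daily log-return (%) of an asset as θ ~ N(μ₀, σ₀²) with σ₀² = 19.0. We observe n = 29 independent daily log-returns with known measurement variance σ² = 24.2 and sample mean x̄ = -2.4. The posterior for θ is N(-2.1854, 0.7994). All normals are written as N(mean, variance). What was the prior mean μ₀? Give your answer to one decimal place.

μ₀ = 2.7

With known observation variance, the Normal–Normal posterior has precision τ_n = τ₀ + n/σ² and mean μ_n = (τ₀μ₀ + (n/σ²)x̄)/τ_n.
Here τ₀ = 1/19.0 = 0.052632 and τ_data = 29/24.2 = 1.198347, so τ_n = 1.250979.
Rearranging for μ₀: μ₀ = (μ_n·τ_n − τ_data·x̄)/τ₀ = (-2.1854·1.250979 − 1.198347·-2.4) / 0.052632 = 0.142143/0.052632 ≈ 2.7.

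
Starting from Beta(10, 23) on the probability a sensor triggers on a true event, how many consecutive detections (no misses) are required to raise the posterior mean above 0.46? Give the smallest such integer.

k = 10

After k detections and 0 misses the posterior is Beta(10+k, 23), with mean (10+k)/(10+23+k).
Set (10+k)/(33+k) > 0.46 and solve: k > (0.46·33 − 10)/(1 − 0.46) = 9.593.
The smallest integer exceeding 9.593 is 10.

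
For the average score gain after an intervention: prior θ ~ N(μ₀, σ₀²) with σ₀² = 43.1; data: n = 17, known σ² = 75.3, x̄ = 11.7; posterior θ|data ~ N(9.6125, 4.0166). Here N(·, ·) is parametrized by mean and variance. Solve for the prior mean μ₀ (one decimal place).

μ₀ = -10.7

The posterior mean is a precision-weighted average: μ_n = (τ₀μ₀ + τ_data·x̄)/(τ₀+τ_data), with τ₀=1/σ₀² and τ_data=n/σ².
Here τ₀ = 1/43.1 = 0.023202 and τ_data = 17/75.3 = 0.225764, so τ_n = 0.248966.
Rearranging for μ₀: μ₀ = (μ_n·τ_n − τ_data·x̄)/τ₀ = (9.6125·0.248966 − 0.225764·11.7) / 0.023202 = -0.248253/0.023202 ≈ -10.7.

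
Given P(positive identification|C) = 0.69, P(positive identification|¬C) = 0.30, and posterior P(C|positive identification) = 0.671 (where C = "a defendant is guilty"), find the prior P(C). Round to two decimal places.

Bayes' rule in odds form gives O(C|E) = O(C)·[P(E|C)/P(E|¬C)], hence O(C) = O(C|E)/LR.
Posterior odds = 0.671/(1−0.671) = 2.0395. LR = 0.69/0.30 = 2.3000.
Prior odds = 2.0395/2.3000 = 0.8867, so P(C) = 0.8867/(1+0.8867) ≈ 0.47.

P(C) = 0.47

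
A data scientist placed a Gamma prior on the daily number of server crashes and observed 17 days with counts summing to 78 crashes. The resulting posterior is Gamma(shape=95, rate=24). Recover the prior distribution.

A Gamma(α, β) prior (rate parametrization) on a Poisson rate with n observations summing to S gives posterior Gamma(α+S, β+n).
So α = 95 − 78 = 17 and β = 24 − 17 = 7.

Gamma(shape=17, rate=7)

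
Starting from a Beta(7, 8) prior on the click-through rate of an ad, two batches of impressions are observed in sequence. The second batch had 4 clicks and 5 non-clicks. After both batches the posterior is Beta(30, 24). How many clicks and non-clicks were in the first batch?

19 clicks and 11 non-clicks

Sequential conjugate updates are equivalent to a single update on the pooled data, so total successes = posterior α − prior α and total failures = posterior β − prior β.
Total across both batches: 30−7=23 clicks, 24−8=16 non-clicks.
Subtract the second batch: 23−4=19 clicks and 16−5=11 non-clicks.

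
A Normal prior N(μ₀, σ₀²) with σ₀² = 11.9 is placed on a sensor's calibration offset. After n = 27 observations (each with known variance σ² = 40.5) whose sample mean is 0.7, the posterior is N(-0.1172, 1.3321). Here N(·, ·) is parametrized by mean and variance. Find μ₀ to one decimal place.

The posterior mean is a precision-weighted average: μ_n = (τ₀μ₀ + τ_data·x̄)/(τ₀+τ_data), with τ₀=1/σ₀² and τ_data=n/σ².
Here τ₀ = 1/11.9 = 0.084034 and τ_data = 27/40.5 = 0.666667, so τ_n = 0.750701.
Rearranging for μ₀: μ₀ = (μ_n·τ_n − τ_data·x̄)/τ₀ = (-0.1172·0.750701 − 0.666667·0.7) / 0.084034 = -0.554649/0.084034 ≈ -6.6.

μ₀ = -6.6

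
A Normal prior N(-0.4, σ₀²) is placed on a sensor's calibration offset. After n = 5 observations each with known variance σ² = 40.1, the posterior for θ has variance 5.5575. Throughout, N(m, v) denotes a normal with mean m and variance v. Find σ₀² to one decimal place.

Posterior precision equals prior precision plus data precision: 1/σ_n² = 1/σ₀² + n/σ².
So 1/σ₀² = 1/5.5575 − 5/40.1 = 0.179937 − 0.124688 = 0.055249.
Hence σ₀² = 1/0.055249 ≈ 18.1.

σ₀² = 18.1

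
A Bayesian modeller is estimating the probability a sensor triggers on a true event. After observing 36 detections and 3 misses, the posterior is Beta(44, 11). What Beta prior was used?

Beta(8, 8)

Under Beta–binomial conjugacy the posterior parameters are (a+s, b+f).
So a = 44 − 36 = 8 and b = 11 − 3 = 8.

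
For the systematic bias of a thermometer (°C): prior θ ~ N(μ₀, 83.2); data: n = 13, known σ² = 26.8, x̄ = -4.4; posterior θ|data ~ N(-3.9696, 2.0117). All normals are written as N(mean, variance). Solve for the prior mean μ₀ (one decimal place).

μ₀ = 13.4

The posterior mean is a precision-weighted average: μ_n = (τ₀μ₀ + τ_data·x̄)/(τ₀+τ_data), with τ₀=1/σ₀² and τ_data=n/σ².
Here τ₀ = 1/83.2 = 0.012019 and τ_data = 13/26.8 = 0.485075, so τ_n = 0.497094.
Rearranging for μ₀: μ₀ = (μ_n·τ_n − τ_data·x̄)/τ₀ = (-3.9696·0.497094 − 0.485075·-4.4) / 0.012019 = 0.161066/0.012019 ≈ 13.4.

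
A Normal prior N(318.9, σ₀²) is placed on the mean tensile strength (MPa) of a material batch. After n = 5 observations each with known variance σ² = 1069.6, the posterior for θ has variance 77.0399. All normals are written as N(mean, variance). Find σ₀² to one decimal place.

σ₀² = 120.4

For the Normal–Normal model with known σ², precisions add: τ_n = τ₀ + n/σ².
So 1/σ₀² = 1/77.0399 − 5/1069.6 = 0.012980 − 0.004675 = 0.008305.
Hence σ₀² = 1/0.008305 ≈ 120.4.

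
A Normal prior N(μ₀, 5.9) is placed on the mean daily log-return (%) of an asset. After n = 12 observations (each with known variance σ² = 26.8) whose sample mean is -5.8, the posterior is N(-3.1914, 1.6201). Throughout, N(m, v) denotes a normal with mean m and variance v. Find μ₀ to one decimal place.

μ₀ = 3.7

The posterior mean is a precision-weighted average: μ_n = (τ₀μ₀ + τ_data·x̄)/(τ₀+τ_data), with τ₀=1/σ₀² and τ_data=n/σ².
Here τ₀ = 1/5.9 = 0.169492 and τ_data = 12/26.8 = 0.447761, so τ_n = 0.617253.
Rearranging for μ₀: μ₀ = (μ_n·τ_n − τ_data·x̄)/τ₀ = (-3.1914·0.617253 − 0.447761·-5.8) / 0.169492 = 0.627113/0.169492 ≈ 3.7.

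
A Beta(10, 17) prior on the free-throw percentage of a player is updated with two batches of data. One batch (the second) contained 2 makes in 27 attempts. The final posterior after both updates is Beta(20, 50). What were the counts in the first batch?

8 makes and 8 misses

Because Beta–binomial updating is additive in the counts, the combined data contributed (α_post−α_prior, β_post−β_prior) successes and failures.
Total across both batches: 20−10=10 makes, 50−17=33 misses.
Subtract the second batch: 10−2=8 makes and 33−25=8 misses.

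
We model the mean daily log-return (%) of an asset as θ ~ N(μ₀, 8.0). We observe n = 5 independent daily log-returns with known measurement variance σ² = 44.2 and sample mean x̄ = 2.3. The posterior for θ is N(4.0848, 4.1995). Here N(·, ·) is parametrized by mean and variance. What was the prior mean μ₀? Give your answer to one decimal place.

With known observation variance, the Normal–Normal posterior has precision τ_n = τ₀ + n/σ² and mean μ_n = (τ₀μ₀ + (n/σ²)x̄)/τ_n.
Here τ₀ = 1/8.0 = 0.125000 and τ_data = 5/44.2 = 0.113122, so τ_n = 0.238122.
Rearranging for μ₀: μ₀ = (μ_n·τ_n − τ_data·x̄)/τ₀ = (4.0848·0.238122 − 0.113122·2.3) / 0.125000 = 0.712500/0.125000 ≈ 5.7.

μ₀ = 5.7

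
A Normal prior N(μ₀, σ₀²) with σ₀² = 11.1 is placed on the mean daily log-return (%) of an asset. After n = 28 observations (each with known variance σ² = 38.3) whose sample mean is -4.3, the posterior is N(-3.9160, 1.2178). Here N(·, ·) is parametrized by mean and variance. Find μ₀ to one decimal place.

With known observation variance, the Normal–Normal posterior has precision τ_n = τ₀ + n/σ² and mean μ_n = (τ₀μ₀ + (n/σ²)x̄)/τ_n.
Here τ₀ = 1/11.1 = 0.090090 and τ_data = 28/38.3 = 0.731070, so τ_n = 0.821160.
Rearranging for μ₀: μ₀ = (μ_n·τ_n − τ_data·x̄)/τ₀ = (-3.9160·0.821160 − 0.731070·-4.3) / 0.090090 = -0.072062/0.090090 ≈ -0.8.

μ₀ = -0.8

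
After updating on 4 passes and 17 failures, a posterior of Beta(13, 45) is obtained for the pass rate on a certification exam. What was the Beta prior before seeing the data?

Under Beta–binomial conjugacy the posterior parameters are (a+s, b+f).
So a = 13 − 4 = 9 and b = 45 − 17 = 28.

Beta(9, 28)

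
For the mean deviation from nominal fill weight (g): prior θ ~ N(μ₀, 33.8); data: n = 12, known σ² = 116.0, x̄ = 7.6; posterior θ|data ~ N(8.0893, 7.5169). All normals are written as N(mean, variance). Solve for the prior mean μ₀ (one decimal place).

The posterior mean is a precision-weighted average: μ_n = (τ₀μ₀ + τ_data·x̄)/(τ₀+τ_data), with τ₀=1/σ₀² and τ_data=n/σ².
Here τ₀ = 1/33.8 = 0.029586 and τ_data = 12/116.0 = 0.103448, so τ_n = 0.133034.
Rearranging for μ₀: μ₀ = (μ_n·τ_n − τ_data·x̄)/τ₀ = (8.0893·0.133034 − 0.103448·7.6) / 0.029586 = 0.289947/0.029586 ≈ 9.8.

μ₀ = 9.8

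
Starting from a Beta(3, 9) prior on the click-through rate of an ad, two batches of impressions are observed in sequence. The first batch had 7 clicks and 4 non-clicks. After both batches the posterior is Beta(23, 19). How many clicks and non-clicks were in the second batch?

Because Beta–binomial updating is additive in the counts, the combined data contributed (α_post−α_prior, β_post−β_prior) successes and failures.
Total across both batches: 23−3=20 clicks, 19−9=10 non-clicks.
Subtract the first batch: 20−7=13 clicks and 10−4=6 non-clicks.

13 clicks and 6 non-clicks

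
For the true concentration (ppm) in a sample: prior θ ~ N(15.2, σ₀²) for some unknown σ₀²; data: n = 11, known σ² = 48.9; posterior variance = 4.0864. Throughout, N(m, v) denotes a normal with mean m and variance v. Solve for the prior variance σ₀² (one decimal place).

σ₀² = 50.6

Posterior precision equals prior precision plus data precision: 1/σ_n² = 1/σ₀² + n/σ².
So 1/σ₀² = 1/4.0864 − 11/48.9 = 0.244714 − 0.224949 = 0.019765.
Hence σ₀² = 1/0.019765 ≈ 50.6.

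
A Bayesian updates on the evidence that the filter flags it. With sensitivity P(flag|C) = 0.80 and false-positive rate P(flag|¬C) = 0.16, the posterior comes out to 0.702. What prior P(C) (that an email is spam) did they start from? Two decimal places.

P(C) = 0.32

Bayes' rule in odds form gives O(C|E) = O(C)·[P(E|C)/P(E|¬C)], hence O(C) = O(C|E)/LR.
Posterior odds = 0.702/(1−0.702) = 2.3557. LR = 0.80/0.16 = 5.0000.
Prior odds = 2.3557/5.0000 = 0.4711, so P(C) = 0.4711/(1+0.4711) ≈ 0.32.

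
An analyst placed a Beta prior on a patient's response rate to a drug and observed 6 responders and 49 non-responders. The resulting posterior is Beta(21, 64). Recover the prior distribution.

A Beta(α, β) prior with s successes and f failures in binomial data gives a Beta(α+s, β+f) posterior.
So α = 21 − 6 = 15 and β = 64 − 49 = 15.

Beta(15, 15)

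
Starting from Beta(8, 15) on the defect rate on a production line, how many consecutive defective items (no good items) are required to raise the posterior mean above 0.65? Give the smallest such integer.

k = 20

After k defective items and 0 good items the posterior is Beta(8+k, 15), with mean (8+k)/(8+15+k).
Set (8+k)/(23+k) > 0.65 and solve: k > (0.65·23 − 8)/(1 − 0.65) = 19.857.
The smallest integer exceeding 19.857 is 20, and checking k=20: (28)/(43) = 0.6512 > 0.65.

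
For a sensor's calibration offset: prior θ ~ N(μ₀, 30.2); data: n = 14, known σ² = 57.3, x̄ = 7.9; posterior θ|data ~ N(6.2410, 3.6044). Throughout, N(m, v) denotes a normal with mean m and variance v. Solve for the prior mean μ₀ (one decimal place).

μ₀ = -6.0

With known observation variance, the Normal–Normal posterior has precision τ_n = τ₀ + n/σ² and mean μ_n = (τ₀μ₀ + (n/σ²)x̄)/τ_n.
Here τ₀ = 1/30.2 = 0.033113 and τ_data = 14/57.3 = 0.244328, so τ_n = 0.277441.
Rearranging for μ₀: μ₀ = (μ_n·τ_n − τ_data·x̄)/τ₀ = (6.2410·0.277441 − 0.244328·7.9) / 0.033113 = -0.198682/0.033113 ≈ -6.0.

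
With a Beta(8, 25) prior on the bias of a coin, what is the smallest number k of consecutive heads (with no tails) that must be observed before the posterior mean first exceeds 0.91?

After k heads and 0 tails the posterior is Beta(8+k, 25), with mean (8+k)/(8+25+k).
Set (8+k)/(33+k) > 0.91 and solve: k > (0.91·33 − 8)/(1 − 0.91) = 244.778.
The smallest integer exceeding 244.778 is 245, and checking k=245: (253)/(278) = 0.9101 > 0.91.

k = 245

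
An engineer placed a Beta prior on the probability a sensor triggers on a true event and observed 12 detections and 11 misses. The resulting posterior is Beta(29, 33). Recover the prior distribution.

Beta is conjugate to the binomial likelihood: posterior = Beta(α+s, β+f).
So α = 29 − 12 = 17 and β = 33 − 11 = 22.

Beta(17, 22)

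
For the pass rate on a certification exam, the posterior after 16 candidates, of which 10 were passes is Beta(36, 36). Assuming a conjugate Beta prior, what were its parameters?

Beta(26, 30)

Under Beta–binomial conjugacy the posterior parameters are (a+s, b+f).
Subtract the data counts: 36−10=26, 36−6=30.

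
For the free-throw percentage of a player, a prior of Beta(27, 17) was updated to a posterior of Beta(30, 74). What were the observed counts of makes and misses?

Under Beta–binomial conjugacy the posterior parameters are (a+s, b+f).
Match parameters: s=30−27=3, f=74−17=57.

3 makes and 57 misses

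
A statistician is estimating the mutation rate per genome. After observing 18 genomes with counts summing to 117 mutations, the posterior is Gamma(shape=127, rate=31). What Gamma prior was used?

Gamma(shape=10, rate=13)

Gamma–Poisson conjugacy: posterior shape = α + Σxᵢ, posterior rate = β + n.
So α = 127 − 117 = 10 and β = 31 − 18 = 13.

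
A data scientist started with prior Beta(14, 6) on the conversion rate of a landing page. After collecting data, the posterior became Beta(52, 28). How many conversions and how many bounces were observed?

A Beta(a, b) prior with s successes and f failures in binomial data gives a Beta(a+s, b+f) posterior.
Match parameters: s=52−14=38, f=28−6=22.

38 conversions and 22 bounces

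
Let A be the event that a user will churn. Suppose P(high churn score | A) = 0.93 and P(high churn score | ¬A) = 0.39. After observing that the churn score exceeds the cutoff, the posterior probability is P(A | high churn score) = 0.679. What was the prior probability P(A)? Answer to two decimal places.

In odds form, posterior odds = prior odds × likelihood ratio, so prior odds = posterior odds ÷ LR.
Posterior odds = 0.679/(1−0.679) = 2.1153. LR = 0.93/0.39 = 2.3846.
Prior odds = 2.1153/2.3846 = 0.8871, so P(A) = 0.8871/(1+0.8871) ≈ 0.47.

P(A) = 0.47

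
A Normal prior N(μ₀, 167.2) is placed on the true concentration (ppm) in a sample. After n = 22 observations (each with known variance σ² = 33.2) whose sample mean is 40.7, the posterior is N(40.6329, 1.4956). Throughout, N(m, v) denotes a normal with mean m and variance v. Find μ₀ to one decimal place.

μ₀ = 33.2

The posterior mean is a precision-weighted average: μ_n = (τ₀μ₀ + τ_data·x̄)/(τ₀+τ_data), with τ₀=1/σ₀² and τ_data=n/σ².
Here τ₀ = 1/167.2 = 0.005981 and τ_data = 22/33.2 = 0.662651, so τ_n = 0.668632.
Rearranging for μ₀: μ₀ = (μ_n·τ_n − τ_data·x̄)/τ₀ = (40.6329·0.668632 − 0.662651·40.7) / 0.005981 = 0.198561/0.005981 ≈ 33.2.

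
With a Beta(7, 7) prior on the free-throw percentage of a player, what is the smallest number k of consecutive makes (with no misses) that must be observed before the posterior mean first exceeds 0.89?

k = 50

After k makes and 0 misses the posterior is Beta(7+k, 7), with mean (7+k)/(7+7+k).
Set (7+k)/(14+k) > 0.89 and solve: k > (0.89·14 − 7)/(1 − 0.89) = 49.636.
The smallest integer exceeding 49.636 is 50, and checking k=50: (57)/(64) = 0.8906 > 0.89.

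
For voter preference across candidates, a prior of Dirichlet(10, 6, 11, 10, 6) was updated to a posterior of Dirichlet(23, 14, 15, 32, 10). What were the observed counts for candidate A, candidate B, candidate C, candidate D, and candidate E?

For a Dirichlet(α) prior with multinomial counts c, the posterior is Dirichlet(α + c) componentwise.
Counts are posterior − prior componentwise: 23−10=13, 14−6=8, 15−11=4, 32−10=22, 10−6=4.

counts (13, 8, 4, 22, 4)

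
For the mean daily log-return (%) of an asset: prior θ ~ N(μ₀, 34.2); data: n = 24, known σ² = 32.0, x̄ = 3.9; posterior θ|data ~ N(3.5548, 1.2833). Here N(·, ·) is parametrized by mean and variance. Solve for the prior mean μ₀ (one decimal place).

μ₀ = -5.3

With known observation variance, the Normal–Normal posterior has precision τ_n = τ₀ + n/σ² and mean μ_n = (τ₀μ₀ + (n/σ²)x̄)/τ_n.
Here τ₀ = 1/34.2 = 0.029240 and τ_data = 24/32.0 = 0.750000, so τ_n = 0.779240.
Rearranging for μ₀: μ₀ = (μ_n·τ_n − τ_data·x̄)/τ₀ = (3.5548·0.779240 − 0.750000·3.9) / 0.029240 = -0.154958/0.029240 ≈ -5.3.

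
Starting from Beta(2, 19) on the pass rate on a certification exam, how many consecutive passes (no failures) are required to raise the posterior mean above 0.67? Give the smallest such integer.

After k passes and 0 failures the posterior is Beta(2+k, 19), with mean (2+k)/(2+19+k).
Set (2+k)/(21+k) > 0.67 and solve: k > (0.67·21 − 2)/(1 − 0.67) = 36.576.
The smallest integer exceeding 36.576 is 37, and checking k=37: (39)/(58) = 0.6724 > 0.67.

k = 37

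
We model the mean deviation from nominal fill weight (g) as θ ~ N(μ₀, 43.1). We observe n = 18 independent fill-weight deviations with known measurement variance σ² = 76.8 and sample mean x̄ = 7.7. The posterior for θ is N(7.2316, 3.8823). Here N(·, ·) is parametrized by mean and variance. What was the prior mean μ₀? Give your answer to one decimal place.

The posterior mean is a precision-weighted average: μ_n = (τ₀μ₀ + τ_data·x̄)/(τ₀+τ_data), with τ₀=1/σ₀² and τ_data=n/σ².
Here τ₀ = 1/43.1 = 0.023202 and τ_data = 18/76.8 = 0.234375, so τ_n = 0.257577.
Rearranging for μ₀: μ₀ = (μ_n·τ_n − τ_data·x̄)/τ₀ = (7.2316·0.257577 − 0.234375·7.7) / 0.023202 = 0.058006/0.023202 ≈ 2.5.

μ₀ = 2.5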